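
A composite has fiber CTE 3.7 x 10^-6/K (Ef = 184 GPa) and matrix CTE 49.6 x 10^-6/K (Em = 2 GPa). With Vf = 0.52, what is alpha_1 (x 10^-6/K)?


E1 = Ef*Vf + Em*(1-Vf) = 96.64
alpha_1 = (alpha_f*Ef*Vf + alpha_m*Em*(1-Vf))/E1 = 4.16 x 10^-6/K

4.16 x 10^-6/K


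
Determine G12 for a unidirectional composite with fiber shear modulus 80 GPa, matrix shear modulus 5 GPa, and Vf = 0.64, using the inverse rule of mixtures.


1/G12 = Vf/Gf + (1-Vf)/Gm = 0.64/80 + 0.36/5
G12 = 12.5 GPa

12.5 GPa


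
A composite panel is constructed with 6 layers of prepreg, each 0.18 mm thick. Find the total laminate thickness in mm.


h = n * t_ply = 6 * 0.18 = 1.08 mm

1.08 mm


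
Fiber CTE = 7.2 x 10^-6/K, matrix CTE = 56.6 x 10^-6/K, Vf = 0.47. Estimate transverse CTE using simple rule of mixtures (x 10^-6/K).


alpha_2 = alpha_f*Vf + alpha_m*(1-Vf) = 7.2*0.47 + 56.6*0.53 = 33.4 x 10^-6/K

33.4 x 10^-6/K


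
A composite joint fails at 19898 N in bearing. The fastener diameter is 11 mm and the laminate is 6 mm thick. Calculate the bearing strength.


sigma_br = F/(d*h) = 19898/(11*6) = 301.5 MPa

301.5 MPa


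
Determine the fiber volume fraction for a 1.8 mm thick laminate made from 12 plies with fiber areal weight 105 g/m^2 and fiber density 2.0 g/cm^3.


Vf = n * FAW / (rho_f * h * 1000) = 12 * 105 / (2.0 * 1.8 * 1000) = 0.35

0.35


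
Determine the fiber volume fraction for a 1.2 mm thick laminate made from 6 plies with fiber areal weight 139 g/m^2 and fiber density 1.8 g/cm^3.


Vf = n * FAW / (rho_f * h * 1000) = 6 * 139 / (1.8 * 1.2 * 1000) = 0.3861

0.3861


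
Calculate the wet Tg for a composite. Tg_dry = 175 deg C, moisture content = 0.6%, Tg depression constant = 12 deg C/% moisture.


Tg_wet = Tg_dry - k*moisture = 175 - 12*0.6 = 167.8 deg C

167.8 deg C


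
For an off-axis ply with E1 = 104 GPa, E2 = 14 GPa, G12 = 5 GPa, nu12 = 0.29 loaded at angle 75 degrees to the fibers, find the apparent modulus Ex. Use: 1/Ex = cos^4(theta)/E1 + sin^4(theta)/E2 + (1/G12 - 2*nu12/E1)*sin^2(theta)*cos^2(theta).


cos^4(75) = 0.004487, sin^4(75) = 0.870513, sin^2(75)*cos^2(75) = 0.0625
1/G12 - 2*nu12/E1 = 1/5 - 2*0.29/104 = 0.194423 GPa^-1
1/Ex = 0.004487/104 + 0.870513/14 + 0.194423*0.0625 = 0.0743741 GPa^-1
Ex = 13.45 GPa

13.45 GPa


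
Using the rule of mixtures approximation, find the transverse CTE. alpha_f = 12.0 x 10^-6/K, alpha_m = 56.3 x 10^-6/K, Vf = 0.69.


alpha_2 = alpha_f*Vf + alpha_m*(1-Vf) = 12.0*0.69 + 56.3*0.31 = 25.7 x 10^-6/K

25.7 x 10^-6/K


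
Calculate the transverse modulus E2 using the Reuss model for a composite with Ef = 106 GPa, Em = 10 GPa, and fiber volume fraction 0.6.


1/E2 = Vf/Ef + (1-Vf)/Em = 0.6/106 + 0.4/10
E2 = 21.9 GPa

21.9 GPa


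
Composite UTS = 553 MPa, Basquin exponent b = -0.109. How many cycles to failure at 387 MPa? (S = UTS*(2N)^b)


N = 0.5 * (S/UTS)^(1/b) = 0.5 * (387/553)^(1/-0.109) = 13.2166 cycles

13.2166 cycles


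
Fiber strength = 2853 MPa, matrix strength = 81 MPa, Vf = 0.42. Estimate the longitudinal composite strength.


sigma_1 = sigma_f*Vf + sigma_m*(1-Vf) = 2853*0.42 + 81*0.58 = 1245.2 MPa

1245.2 MPa


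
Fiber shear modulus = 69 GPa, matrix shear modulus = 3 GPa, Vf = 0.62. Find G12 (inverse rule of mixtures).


1/G12 = Vf/Gf + (1-Vf)/Gm = 0.62/69 + 0.38/3
G12 = 7.37 GPa

7.37 GPa


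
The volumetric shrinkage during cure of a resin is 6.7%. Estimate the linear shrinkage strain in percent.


Linear shrinkage ≈ vol_shrink/3 = 6.7/3 = 2.233%

2.233%


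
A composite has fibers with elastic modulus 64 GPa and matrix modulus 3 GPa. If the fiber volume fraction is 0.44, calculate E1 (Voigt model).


E1 = Ef*Vf + Em*(1-Vf) = 64*0.44 + 3*0.56 = 29.84 GPa

29.84 GPa


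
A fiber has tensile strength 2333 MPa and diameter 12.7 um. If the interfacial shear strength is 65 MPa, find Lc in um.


Lc = sigma_f * d / (2 * tau_i) = 2333 * 12.7 / (2 * 65) = 227.9 um

227.9 um


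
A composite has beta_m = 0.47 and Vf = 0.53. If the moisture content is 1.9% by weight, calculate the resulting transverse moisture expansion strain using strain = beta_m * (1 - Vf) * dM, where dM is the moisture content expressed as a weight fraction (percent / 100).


dM = 1.9/100 = 0.019
strain = beta_m * (1-Vf) * dM = 0.47 * 0.47 * 0.019 = 0.0041971

0.0041971


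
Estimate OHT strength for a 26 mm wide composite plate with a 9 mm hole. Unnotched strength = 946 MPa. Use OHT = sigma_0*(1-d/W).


OHT = sigma_0*(1-d/W) = 946*(1-9/26) = 618.5 MPa

618.5 MPa


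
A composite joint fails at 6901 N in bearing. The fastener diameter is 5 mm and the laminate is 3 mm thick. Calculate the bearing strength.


sigma_br = F/(d*h) = 6901/(5*3) = 460.1 MPa

460.1 MPa


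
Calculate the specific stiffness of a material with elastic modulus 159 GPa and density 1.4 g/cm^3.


Specific stiffness = E/rho = 159/1.4 = 113.6 GPa/(g/cm^3)

113.6 GPa/(g/cm^3)


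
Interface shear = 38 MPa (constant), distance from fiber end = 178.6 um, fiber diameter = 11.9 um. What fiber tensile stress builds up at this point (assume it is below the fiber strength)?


Force balance: sigma_f * (pi*d^2/4) = tau * (pi*d) * x  ->  sigma_f = 4 * tau * x / d
sigma_f = 4 * 38 * 178.6 / 11.9 = 2281.3 MPa

2281.3 MPa


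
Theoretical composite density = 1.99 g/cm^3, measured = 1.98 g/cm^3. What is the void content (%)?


Void% = (rho_theo - rho_actual)/rho_theo * 100 = (1.99 - 1.98)/1.99 * 100 = 0.5%

0.5%


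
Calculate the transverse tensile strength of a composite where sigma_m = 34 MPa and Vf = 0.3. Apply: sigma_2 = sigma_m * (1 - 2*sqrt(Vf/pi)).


factor = 1 - 2*sqrt(0.3/pi) = 0.382
sigma_2 = 34 * 0.382 = 12.99 MPa

12.99 MPa


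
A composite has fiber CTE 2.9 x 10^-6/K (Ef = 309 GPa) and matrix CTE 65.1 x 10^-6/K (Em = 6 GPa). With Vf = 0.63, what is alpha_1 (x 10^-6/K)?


E1 = Ef*Vf + Em*(1-Vf) = 196.89
alpha_1 = (alpha_f*Ef*Vf + alpha_m*Em*(1-Vf))/E1 = 3.6 x 10^-6/K

3.6 x 10^-6/K


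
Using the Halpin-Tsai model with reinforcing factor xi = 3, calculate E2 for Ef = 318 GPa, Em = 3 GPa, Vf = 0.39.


eta = (Ef/Em - 1)/(Ef/Em + xi) = (106.0 - 1)/(106.0 + 3) = 0.9633
E2 = Em*(1+xi*eta*Vf)/(1-eta*Vf) = 10.22 GPa

10.22 GPa


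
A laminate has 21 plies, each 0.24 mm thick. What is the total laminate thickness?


h = n * t_ply = 21 * 0.24 = 5.04 mm

5.04 mm


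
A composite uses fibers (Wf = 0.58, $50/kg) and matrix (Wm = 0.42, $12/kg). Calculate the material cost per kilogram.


Cost = cost_f*Wf + cost_m*Wm = 50*0.58 + 12*0.42 = $34.04/kg

$34.04/kg


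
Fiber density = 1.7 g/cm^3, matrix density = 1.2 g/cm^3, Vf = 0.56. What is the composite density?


rho_c = rho_f*Vf + rho_m*(1-Vf) = 1.7*0.56 + 1.2*0.44 = 1.48 g/cm^3

1.48 g/cm^3


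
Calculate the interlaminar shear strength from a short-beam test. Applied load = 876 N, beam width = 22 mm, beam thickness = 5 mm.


ILSS = 3F/(4bh) = 3*876/(4*22*5) = 5.97 MPa

5.97 MPa


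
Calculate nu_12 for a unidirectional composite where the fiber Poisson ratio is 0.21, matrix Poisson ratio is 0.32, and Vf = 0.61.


nu_12 = nu_f*Vf + nu_m*(1-Vf) = 0.21*0.61 + 0.32*0.39 = 0.2529

0.2529


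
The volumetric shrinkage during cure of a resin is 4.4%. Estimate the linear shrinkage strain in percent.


Linear shrinkage ≈ vol_shrink/3 = 4.4/3 = 1.467%

1.467%


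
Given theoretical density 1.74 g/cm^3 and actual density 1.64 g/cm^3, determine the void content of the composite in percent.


Void% = (rho_theo - rho_actual)/rho_theo * 100 = (1.74 - 1.64)/1.74 * 100 = 5.75%

5.75%


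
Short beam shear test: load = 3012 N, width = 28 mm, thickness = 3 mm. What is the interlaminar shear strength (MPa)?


ILSS = 3F/(4bh) = 3*3012/(4*28*3) = 26.89 MPa

26.89 MPa


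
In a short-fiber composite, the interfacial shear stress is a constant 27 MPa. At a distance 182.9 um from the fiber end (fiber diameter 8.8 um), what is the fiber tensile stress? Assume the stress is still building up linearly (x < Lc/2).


Force balance: sigma_f * (pi*d^2/4) = tau * (pi*d) * x  ->  sigma_f = 4 * tau * x / d
sigma_f = 4 * 27 * 182.9 / 8.8 = 2244.7 MPa

2244.7 MPa


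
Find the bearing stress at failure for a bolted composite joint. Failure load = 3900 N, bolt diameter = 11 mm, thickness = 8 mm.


sigma_br = F/(d*h) = 3900/(11*8) = 44.3 MPa

44.3 MPa


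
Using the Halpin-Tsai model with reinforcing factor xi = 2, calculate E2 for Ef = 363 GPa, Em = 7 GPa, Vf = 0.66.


eta = (Ef/Em - 1)/(Ef/Em + xi) = (51.8571 - 1)/(51.8571 + 2) = 0.9443
E2 = Em*(1+xi*eta*Vf)/(1-eta*Vf) = 41.74 GPa

41.74 GPa


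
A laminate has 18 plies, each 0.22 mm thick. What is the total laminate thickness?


h = n * t_ply = 18 * 0.22 = 3.96 mm

3.96 mm


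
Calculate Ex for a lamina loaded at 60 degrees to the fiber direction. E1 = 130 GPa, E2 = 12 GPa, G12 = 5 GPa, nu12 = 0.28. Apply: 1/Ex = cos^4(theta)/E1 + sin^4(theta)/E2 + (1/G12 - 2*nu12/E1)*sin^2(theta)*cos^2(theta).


cos^4(60) = 0.0625, sin^4(60) = 0.5625, sin^2(60)*cos^2(60) = 0.1875
1/G12 - 2*nu12/E1 = 1/5 - 2*0.28/130 = 0.195692 GPa^-1
1/Ex = 0.0625/130 + 0.5625/12 + 0.195692*0.1875 = 0.0840481 GPa^-1
Ex = 11.9 GPa

11.9 GPa


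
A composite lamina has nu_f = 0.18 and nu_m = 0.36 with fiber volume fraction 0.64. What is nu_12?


nu_12 = nu_f*Vf + nu_m*(1-Vf) = 0.18*0.64 + 0.36*0.36 = 0.2448

0.2448


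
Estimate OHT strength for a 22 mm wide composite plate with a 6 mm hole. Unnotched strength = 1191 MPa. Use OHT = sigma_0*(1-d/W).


OHT = sigma_0*(1-d/W) = 1191*(1-6/22) = 866.2 MPa

866.2 MPa


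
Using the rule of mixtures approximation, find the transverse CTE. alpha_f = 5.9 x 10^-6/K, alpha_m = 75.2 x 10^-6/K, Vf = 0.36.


alpha_2 = alpha_f*Vf + alpha_m*(1-Vf) = 5.9*0.36 + 75.2*0.64 = 50.3 x 10^-6/K

50.3 x 10^-6/K


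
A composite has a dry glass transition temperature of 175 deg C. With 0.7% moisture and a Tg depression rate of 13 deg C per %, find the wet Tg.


Tg_wet = Tg_dry - k*moisture = 175 - 13*0.7 = 165.9 deg C

165.9 deg C


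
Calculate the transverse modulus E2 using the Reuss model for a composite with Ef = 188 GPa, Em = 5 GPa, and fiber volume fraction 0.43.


1/E2 = Vf/Ef + (1-Vf)/Em = 0.43/188 + 0.57/5
E2 = 8.6 GPa

8.6 GPa


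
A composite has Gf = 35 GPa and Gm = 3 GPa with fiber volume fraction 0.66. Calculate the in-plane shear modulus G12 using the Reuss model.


1/G12 = Vf/Gf + (1-Vf)/Gm = 0.66/35 + 0.34/3
G12 = 7.56 GPa

7.56 GPa


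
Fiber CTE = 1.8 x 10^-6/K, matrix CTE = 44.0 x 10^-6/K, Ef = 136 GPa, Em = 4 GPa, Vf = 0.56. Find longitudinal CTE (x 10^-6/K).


E1 = Ef*Vf + Em*(1-Vf) = 77.92
alpha_1 = (alpha_f*Ef*Vf + alpha_m*Em*(1-Vf))/E1 = 2.75 x 10^-6/K

2.75 x 10^-6/K


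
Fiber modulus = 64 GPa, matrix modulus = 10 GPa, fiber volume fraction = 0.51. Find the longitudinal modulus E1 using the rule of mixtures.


E1 = Ef*Vf + Em*(1-Vf) = 64*0.51 + 10*0.49 = 37.54 GPa

37.54 GPa


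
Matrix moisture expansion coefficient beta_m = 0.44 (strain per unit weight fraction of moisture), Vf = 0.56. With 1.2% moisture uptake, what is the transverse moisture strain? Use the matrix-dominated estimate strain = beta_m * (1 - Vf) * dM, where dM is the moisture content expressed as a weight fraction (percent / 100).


dM = 1.2/100 = 0.012
strain = beta_m * (1-Vf) * dM = 0.44 * 0.44 * 0.012 = 0.0023232

0.0023232


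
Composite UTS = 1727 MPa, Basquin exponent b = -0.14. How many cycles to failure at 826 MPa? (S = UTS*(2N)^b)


N = 0.5 * (S/UTS)^(1/b) = 0.5 * (826/1727)^(1/-0.14) = 97.0320 cycles

97.0320 cycles


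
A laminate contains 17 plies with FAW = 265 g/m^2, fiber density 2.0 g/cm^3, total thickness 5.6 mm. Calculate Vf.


Vf = n * FAW / (rho_f * h * 1000) = 17 * 265 / (2.0 * 5.6 * 1000) = 0.4022

0.4022


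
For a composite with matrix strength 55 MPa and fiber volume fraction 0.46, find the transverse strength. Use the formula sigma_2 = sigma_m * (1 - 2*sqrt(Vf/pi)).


factor = 1 - 2*sqrt(0.46/pi) = 0.2347
sigma_2 = 55 * 0.2347 = 12.91 MPa

12.91 MPa


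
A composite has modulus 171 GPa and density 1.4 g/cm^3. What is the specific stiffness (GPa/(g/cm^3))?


Specific stiffness = E/rho = 171/1.4 = 122.1 GPa/(g/cm^3)

122.1 GPa/(g/cm^3)


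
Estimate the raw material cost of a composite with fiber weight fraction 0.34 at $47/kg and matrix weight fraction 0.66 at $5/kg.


Cost = cost_f*Wf + cost_m*Wm = 47*0.34 + 5*0.66 = $19.28/kg

$19.28/kg


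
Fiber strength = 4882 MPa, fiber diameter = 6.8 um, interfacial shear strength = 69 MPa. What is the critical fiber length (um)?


Lc = sigma_f * d / (2 * tau_i) = 4882 * 6.8 / (2 * 69) = 240.6 um

240.6 um


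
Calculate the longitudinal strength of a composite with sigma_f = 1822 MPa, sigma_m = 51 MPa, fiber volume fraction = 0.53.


sigma_1 = sigma_f*Vf + sigma_m*(1-Vf) = 1822*0.53 + 51*0.47 = 989.6 MPa

989.6 MPa


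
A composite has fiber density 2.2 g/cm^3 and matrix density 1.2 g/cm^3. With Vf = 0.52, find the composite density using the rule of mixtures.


rho_c = rho_f*Vf + rho_m*(1-Vf) = 2.2*0.52 + 1.2*0.48 = 1.72 g/cm^3

1.72 g/cm^3


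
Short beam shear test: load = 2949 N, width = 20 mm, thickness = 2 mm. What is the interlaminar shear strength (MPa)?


ILSS = 3F/(4bh) = 3*2949/(4*20*2) = 55.29 MPa

55.29 MPa


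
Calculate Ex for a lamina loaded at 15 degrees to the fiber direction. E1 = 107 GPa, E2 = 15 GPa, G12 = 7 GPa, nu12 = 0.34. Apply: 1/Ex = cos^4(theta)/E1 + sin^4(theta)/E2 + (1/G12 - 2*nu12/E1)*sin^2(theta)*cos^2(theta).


cos^4(15) = 0.870513, sin^4(15) = 0.004487, sin^2(15)*cos^2(15) = 0.0625
1/G12 - 2*nu12/E1 = 1/7 - 2*0.34/107 = 0.136502 GPa^-1
1/Ex = 0.870513/107 + 0.004487/15 + 0.136502*0.0625 = 0.0169662 GPa^-1
Ex = 58.94 GPa

58.94 GPa


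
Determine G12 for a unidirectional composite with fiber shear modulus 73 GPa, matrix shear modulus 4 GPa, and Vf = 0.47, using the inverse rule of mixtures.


1/G12 = Vf/Gf + (1-Vf)/Gm = 0.47/73 + 0.53/4
G12 = 7.2 GPa

7.2 GPa


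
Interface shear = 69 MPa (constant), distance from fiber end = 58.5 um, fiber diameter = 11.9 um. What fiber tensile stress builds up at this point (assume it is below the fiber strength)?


Force balance: sigma_f * (pi*d^2/4) = tau * (pi*d) * x  ->  sigma_f = 4 * tau * x / d
sigma_f = 4 * 69 * 58.5 / 11.9 = 1356.8 MPa

1356.8 MPa


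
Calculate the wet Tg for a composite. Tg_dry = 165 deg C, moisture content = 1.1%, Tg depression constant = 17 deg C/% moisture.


Tg_wet = Tg_dry - k*moisture = 165 - 17*1.1 = 146.3 deg C

146.3 deg C


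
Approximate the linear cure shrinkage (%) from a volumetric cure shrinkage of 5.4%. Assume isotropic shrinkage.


Linear shrinkage ≈ vol_shrink/3 = 5.4/3 = 1.8%

1.8%


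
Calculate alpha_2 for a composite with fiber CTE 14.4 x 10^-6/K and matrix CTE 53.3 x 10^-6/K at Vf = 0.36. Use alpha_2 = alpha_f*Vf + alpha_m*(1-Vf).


alpha_2 = alpha_f*Vf + alpha_m*(1-Vf) = 14.4*0.36 + 53.3*0.64 = 39.3 x 10^-6/K

39.3 x 10^-6/K


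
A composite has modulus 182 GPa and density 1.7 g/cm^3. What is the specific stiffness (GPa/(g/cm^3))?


Specific stiffness = E/rho = 182/1.7 = 107.1 GPa/(g/cm^3)

107.1 GPa/(g/cm^3)


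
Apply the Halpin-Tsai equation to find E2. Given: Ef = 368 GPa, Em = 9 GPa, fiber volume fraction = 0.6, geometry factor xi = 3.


eta = (Ef/Em - 1)/(Ef/Em + xi) = (40.8889 - 1)/(40.8889 + 3) = 0.9089
E2 = Em*(1+xi*eta*Vf)/(1-eta*Vf) = 52.18 GPa

52.18 GPa


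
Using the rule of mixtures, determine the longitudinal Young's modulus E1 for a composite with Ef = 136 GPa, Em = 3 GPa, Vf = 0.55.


E1 = Ef*Vf + Em*(1-Vf) = 136*0.55 + 3*0.45 = 76.15 GPa

76.15 GPa


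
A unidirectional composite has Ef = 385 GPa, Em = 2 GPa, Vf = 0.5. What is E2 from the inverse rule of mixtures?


1/E2 = Vf/Ef + (1-Vf)/Em = 0.5/385 + 0.5/2
E2 = 3.98 GPa

3.98 GPa


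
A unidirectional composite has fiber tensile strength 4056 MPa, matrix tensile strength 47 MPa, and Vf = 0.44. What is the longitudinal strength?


sigma_1 = sigma_f*Vf + sigma_m*(1-Vf) = 4056*0.44 + 47*0.56 = 1811.0 MPa

1811.0 MPa


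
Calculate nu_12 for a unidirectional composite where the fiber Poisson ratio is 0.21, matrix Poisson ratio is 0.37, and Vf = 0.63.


nu_12 = nu_f*Vf + nu_m*(1-Vf) = 0.21*0.63 + 0.37*0.37 = 0.2692

0.2692


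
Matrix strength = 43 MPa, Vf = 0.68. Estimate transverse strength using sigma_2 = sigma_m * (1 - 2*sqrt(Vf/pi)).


factor = 1 - 2*sqrt(0.68/pi) = 0.0695
sigma_2 = 43 * 0.0695 = 2.99 MPa

2.99 MPa


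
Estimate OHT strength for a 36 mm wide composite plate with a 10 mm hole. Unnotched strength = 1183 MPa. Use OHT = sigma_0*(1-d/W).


OHT = sigma_0*(1-d/W) = 1183*(1-10/36) = 854.4 MPa

854.4 MPa


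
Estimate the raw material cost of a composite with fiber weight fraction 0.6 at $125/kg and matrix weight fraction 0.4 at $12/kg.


Cost = cost_f*Wf + cost_m*Wm = 125*0.6 + 12*0.4 = $79.8/kg

$79.8/kg


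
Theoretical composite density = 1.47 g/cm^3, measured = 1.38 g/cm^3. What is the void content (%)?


Void% = (rho_theo - rho_actual)/rho_theo * 100 = (1.47 - 1.38)/1.47 * 100 = 6.12%

6.12%


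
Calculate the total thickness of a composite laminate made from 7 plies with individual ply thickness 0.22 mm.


h = n * t_ply = 7 * 0.22 = 1.54 mm

1.54 mm


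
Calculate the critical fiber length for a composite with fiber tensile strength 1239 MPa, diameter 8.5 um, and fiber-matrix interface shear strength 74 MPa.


Lc = sigma_f * d / (2 * tau_i) = 1239 * 8.5 / (2 * 74) = 71.2 um

71.2 um


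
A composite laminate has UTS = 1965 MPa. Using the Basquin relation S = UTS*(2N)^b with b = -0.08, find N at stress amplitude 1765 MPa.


N = 0.5 * (S/UTS)^(1/b) = 0.5 * (1765/1965)^(1/-0.08) = 1.9129 cycles

1.9129 cycles


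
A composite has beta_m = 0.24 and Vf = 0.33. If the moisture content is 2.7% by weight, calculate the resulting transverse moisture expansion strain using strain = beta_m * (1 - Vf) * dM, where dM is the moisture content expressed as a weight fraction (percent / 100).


dM = 2.7/100 = 0.027
strain = beta_m * (1-Vf) * dM = 0.24 * 0.67 * 0.027 = 0.0043416

0.0043416


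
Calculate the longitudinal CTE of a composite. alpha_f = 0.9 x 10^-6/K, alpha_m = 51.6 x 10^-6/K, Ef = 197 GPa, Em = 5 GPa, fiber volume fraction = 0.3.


E1 = Ef*Vf + Em*(1-Vf) = 62.6
alpha_1 = (alpha_f*Ef*Vf + alpha_m*Em*(1-Vf))/E1 = 3.73 x 10^-6/K

3.73 x 10^-6/K


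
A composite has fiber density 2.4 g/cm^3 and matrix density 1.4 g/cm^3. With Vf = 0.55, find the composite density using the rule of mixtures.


rho_c = rho_f*Vf + rho_m*(1-Vf) = 2.4*0.55 + 1.4*0.45 = 1.95 g/cm^3

1.95 g/cm^3


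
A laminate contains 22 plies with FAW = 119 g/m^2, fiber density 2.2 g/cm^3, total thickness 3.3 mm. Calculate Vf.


Vf = n * FAW / (rho_f * h * 1000) = 22 * 119 / (2.2 * 3.3 * 1000) = 0.3606

0.3606


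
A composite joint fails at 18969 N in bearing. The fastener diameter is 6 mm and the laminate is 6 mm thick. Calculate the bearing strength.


sigma_br = F/(d*h) = 18969/(6*6) = 526.9 MPa

526.9 MPa


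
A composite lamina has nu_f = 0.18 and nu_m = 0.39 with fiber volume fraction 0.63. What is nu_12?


nu_12 = nu_f*Vf + nu_m*(1-Vf) = 0.18*0.63 + 0.39*0.37 = 0.2577

0.2577


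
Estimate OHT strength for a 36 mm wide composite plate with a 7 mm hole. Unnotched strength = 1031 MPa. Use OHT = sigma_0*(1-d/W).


OHT = sigma_0*(1-d/W) = 1031*(1-7/36) = 830.5 MPa

830.5 MPa


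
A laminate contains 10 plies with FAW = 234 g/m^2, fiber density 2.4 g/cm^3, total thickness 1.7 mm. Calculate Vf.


Vf = n * FAW / (rho_f * h * 1000) = 10 * 234 / (2.4 * 1.7 * 1000) = 0.5735

0.5735


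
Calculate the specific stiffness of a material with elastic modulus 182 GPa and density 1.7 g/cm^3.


Specific stiffness = E/rho = 182/1.7 = 107.1 GPa/(g/cm^3)

107.1 GPa/(g/cm^3)


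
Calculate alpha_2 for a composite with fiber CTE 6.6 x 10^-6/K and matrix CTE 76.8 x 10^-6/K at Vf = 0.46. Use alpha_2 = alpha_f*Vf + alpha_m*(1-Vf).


alpha_2 = alpha_f*Vf + alpha_m*(1-Vf) = 6.6*0.46 + 76.8*0.54 = 44.5 x 10^-6/K

44.5 x 10^-6/K


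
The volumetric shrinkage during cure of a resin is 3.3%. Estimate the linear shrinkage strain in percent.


Linear shrinkage ≈ vol_shrink/3 = 3.3/3 = 1.1%

1.1%


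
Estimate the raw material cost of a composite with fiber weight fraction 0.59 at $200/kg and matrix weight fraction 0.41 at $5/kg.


Cost = cost_f*Wf + cost_m*Wm = 200*0.59 + 5*0.41 = $120.05/kg

$120.05/kg


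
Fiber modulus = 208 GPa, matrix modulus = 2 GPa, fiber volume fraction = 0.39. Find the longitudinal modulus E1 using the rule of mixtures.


E1 = Ef*Vf + Em*(1-Vf) = 208*0.39 + 2*0.61 = 82.34 GPa

82.34 GPa


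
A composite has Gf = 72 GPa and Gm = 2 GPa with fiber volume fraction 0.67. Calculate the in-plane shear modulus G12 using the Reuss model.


1/G12 = Vf/Gf + (1-Vf)/Gm = 0.67/72 + 0.33/2
G12 = 5.74 GPa

5.74 GPa


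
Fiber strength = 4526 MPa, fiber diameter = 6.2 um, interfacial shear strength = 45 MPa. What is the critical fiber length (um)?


Lc = sigma_f * d / (2 * tau_i) = 4526 * 6.2 / (2 * 45) = 311.8 um

311.8 um


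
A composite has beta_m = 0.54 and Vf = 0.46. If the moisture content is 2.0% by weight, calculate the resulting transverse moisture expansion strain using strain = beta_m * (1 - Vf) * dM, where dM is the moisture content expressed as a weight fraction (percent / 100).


dM = 2.0/100 = 0.02
strain = beta_m * (1-Vf) * dM = 0.54 * 0.54 * 0.02 = 0.005832

0.005832


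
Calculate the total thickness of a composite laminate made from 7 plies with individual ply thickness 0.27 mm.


h = n * t_ply = 7 * 0.27 = 1.89 mm

1.89 mm


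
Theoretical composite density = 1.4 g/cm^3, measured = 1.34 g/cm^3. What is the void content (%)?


Void% = (rho_theo - rho_actual)/rho_theo * 100 = (1.4 - 1.34)/1.4 * 100 = 4.29%

4.29%


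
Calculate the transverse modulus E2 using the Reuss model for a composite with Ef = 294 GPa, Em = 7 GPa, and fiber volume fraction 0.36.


1/E2 = Vf/Ef + (1-Vf)/Em = 0.36/294 + 0.64/7
E2 = 10.79 GPa

10.79 GPa


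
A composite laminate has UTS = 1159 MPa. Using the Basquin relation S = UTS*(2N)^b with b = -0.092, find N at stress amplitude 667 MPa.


N = 0.5 * (S/UTS)^(1/b) = 0.5 * (667/1159)^(1/-0.092) = 202.8639 cycles

202.8639 cycles


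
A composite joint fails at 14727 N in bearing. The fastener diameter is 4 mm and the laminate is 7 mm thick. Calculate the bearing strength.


sigma_br = F/(d*h) = 14727/(4*7) = 526.0 MPa

526.0 MPa


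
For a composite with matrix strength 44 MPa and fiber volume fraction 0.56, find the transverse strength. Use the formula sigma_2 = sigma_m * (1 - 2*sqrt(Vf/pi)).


factor = 1 - 2*sqrt(0.56/pi) = 0.1556
sigma_2 = 44 * 0.1556 = 6.85 MPa

6.85 MPa


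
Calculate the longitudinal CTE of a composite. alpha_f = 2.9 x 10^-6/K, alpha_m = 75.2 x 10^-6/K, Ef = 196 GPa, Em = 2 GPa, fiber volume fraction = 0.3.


E1 = Ef*Vf + Em*(1-Vf) = 60.2
alpha_1 = (alpha_f*Ef*Vf + alpha_m*Em*(1-Vf))/E1 = 4.58 x 10^-6/K

4.58 x 10^-6/K


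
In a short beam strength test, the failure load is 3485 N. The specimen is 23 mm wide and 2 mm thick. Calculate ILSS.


ILSS = 3F/(4bh) = 3*3485/(4*23*2) = 56.82 MPa

56.82 MPa


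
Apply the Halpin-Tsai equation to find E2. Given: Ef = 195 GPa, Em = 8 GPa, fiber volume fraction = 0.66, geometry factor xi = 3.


eta = (Ef/Em - 1)/(Ef/Em + xi) = (24.375 - 1)/(24.375 + 3) = 0.8539
E2 = Em*(1+xi*eta*Vf)/(1-eta*Vf) = 49.32 GPa

49.32 GPa


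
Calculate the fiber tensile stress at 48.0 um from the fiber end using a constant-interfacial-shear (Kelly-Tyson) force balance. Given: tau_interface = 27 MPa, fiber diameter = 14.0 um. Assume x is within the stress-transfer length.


Force balance: sigma_f * (pi*d^2/4) = tau * (pi*d) * x  ->  sigma_f = 4 * tau * x / d
sigma_f = 4 * 27 * 48.0 / 14.0 = 370.3 MPa

370.3 MPa


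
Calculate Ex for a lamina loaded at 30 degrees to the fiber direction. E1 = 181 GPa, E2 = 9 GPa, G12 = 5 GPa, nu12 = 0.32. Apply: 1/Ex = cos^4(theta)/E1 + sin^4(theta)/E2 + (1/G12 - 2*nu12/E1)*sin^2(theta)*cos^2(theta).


cos^4(30) = 0.5625, sin^4(30) = 0.0625, sin^2(30)*cos^2(30) = 0.1875
1/G12 - 2*nu12/E1 = 1/5 - 2*0.32/181 = 0.196464 GPa^-1
1/Ex = 0.5625/181 + 0.0625/9 + 0.196464*0.1875 = 0.0468892 GPa^-1
Ex = 21.33 GPa

21.33 GPa


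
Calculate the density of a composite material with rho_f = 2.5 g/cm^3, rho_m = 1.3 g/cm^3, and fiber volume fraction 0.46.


rho_c = rho_f*Vf + rho_m*(1-Vf) = 2.5*0.46 + 1.3*0.54 = 1.852 g/cm^3

1.852 g/cm^3


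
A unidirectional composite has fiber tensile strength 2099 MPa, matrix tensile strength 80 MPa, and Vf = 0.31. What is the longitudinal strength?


sigma_1 = sigma_f*Vf + sigma_m*(1-Vf) = 2099*0.31 + 80*0.69 = 705.9 MPa

705.9 MPa


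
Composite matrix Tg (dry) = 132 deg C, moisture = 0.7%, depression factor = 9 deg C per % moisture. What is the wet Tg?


Tg_wet = Tg_dry - k*moisture = 132 - 9*0.7 = 125.7 deg C

125.7 deg C


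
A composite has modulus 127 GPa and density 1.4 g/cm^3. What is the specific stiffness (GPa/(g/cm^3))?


Specific stiffness = E/rho = 127/1.4 = 90.7 GPa/(g/cm^3)

90.7 GPa/(g/cm^3)


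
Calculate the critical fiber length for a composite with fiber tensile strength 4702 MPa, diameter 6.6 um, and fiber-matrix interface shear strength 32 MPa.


Lc = sigma_f * d / (2 * tau_i) = 4702 * 6.6 / (2 * 32) = 484.9 um

484.9 um


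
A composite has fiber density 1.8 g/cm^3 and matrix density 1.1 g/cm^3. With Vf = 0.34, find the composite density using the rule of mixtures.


rho_c = rho_f*Vf + rho_m*(1-Vf) = 1.8*0.34 + 1.1*0.66 = 1.338 g/cm^3

1.338 g/cm^3


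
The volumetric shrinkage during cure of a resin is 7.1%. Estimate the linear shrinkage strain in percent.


Linear shrinkage ≈ vol_shrink/3 = 7.1/3 = 2.367%

2.367%


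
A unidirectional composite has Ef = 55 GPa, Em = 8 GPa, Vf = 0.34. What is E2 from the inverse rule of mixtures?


1/E2 = Vf/Ef + (1-Vf)/Em = 0.34/55 + 0.66/8
E2 = 11.28 GPa

11.28 GPa


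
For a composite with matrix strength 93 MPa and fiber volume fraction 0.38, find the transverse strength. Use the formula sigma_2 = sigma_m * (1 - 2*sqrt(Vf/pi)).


factor = 1 - 2*sqrt(0.38/pi) = 0.3044
sigma_2 = 93 * 0.3044 = 28.31 MPa

28.31 MPa


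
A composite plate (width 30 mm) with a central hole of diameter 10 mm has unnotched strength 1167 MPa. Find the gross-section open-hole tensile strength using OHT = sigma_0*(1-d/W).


OHT = sigma_0*(1-d/W) = 1167*(1-10/30) = 778.0 MPa

778.0 MPa


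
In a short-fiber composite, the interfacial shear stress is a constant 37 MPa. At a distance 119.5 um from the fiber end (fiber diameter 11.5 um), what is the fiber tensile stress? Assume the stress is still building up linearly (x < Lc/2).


Force balance: sigma_f * (pi*d^2/4) = tau * (pi*d) * x  ->  sigma_f = 4 * tau * x / d
sigma_f = 4 * 37 * 119.5 / 11.5 = 1537.9 MPa

1537.9 MPa


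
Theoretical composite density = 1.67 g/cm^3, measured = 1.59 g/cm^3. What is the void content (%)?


Void% = (rho_theo - rho_actual)/rho_theo * 100 = (1.67 - 1.59)/1.67 * 100 = 4.79%

4.79%


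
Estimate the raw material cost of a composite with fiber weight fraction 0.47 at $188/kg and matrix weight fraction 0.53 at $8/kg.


Cost = cost_f*Wf + cost_m*Wm = 188*0.47 + 8*0.53 = $92.6/kg

$92.6/kg


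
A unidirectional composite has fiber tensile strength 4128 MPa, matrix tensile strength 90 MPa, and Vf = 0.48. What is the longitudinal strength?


sigma_1 = sigma_f*Vf + sigma_m*(1-Vf) = 4128*0.48 + 90*0.52 = 2028.2 MPa

2028.2 MPa


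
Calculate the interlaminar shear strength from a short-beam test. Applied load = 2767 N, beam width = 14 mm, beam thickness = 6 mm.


ILSS = 3F/(4bh) = 3*2767/(4*14*6) = 24.71 MPa

24.71 MPa


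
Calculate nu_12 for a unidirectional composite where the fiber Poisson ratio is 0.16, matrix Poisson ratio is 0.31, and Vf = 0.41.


nu_12 = nu_f*Vf + nu_m*(1-Vf) = 0.16*0.41 + 0.31*0.59 = 0.2485

0.2485


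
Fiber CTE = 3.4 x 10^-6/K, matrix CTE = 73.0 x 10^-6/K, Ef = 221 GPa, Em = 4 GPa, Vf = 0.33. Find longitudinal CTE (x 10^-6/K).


E1 = Ef*Vf + Em*(1-Vf) = 75.61
alpha_1 = (alpha_f*Ef*Vf + alpha_m*Em*(1-Vf))/E1 = 5.87 x 10^-6/K

5.87 x 10^-6/K


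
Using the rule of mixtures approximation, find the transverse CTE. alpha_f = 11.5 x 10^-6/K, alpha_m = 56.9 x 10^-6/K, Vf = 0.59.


alpha_2 = alpha_f*Vf + alpha_m*(1-Vf) = 11.5*0.59 + 56.9*0.41 = 30.1 x 10^-6/K

30.1 x 10^-6/K


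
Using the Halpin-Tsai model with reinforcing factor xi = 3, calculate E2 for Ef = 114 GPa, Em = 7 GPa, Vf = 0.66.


eta = (Ef/Em - 1)/(Ef/Em + xi) = (16.2857 - 1)/(16.2857 + 3) = 0.7926
E2 = Em*(1+xi*eta*Vf)/(1-eta*Vf) = 37.71 GPa

37.71 GPa


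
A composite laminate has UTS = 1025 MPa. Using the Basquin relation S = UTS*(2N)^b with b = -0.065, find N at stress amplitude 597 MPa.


N = 0.5 * (S/UTS)^(1/b) = 0.5 * (597/1025)^(1/-0.065) = 2044.0961 cycles

2044.0961 cycles


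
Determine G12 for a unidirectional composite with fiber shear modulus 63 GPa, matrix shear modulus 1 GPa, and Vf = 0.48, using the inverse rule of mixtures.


1/G12 = Vf/Gf + (1-Vf)/Gm = 0.48/63 + 0.52/1
G12 = 1.9 GPa

1.9 GPa


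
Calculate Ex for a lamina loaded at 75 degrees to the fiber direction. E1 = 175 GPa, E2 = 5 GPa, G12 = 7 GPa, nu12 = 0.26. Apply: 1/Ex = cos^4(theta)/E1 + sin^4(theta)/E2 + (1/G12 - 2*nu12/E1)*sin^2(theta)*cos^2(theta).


cos^4(75) = 0.004487, sin^4(75) = 0.870513, sin^2(75)*cos^2(75) = 0.0625
1/G12 - 2*nu12/E1 = 1/7 - 2*0.26/175 = 0.139886 GPa^-1
1/Ex = 0.004487/175 + 0.870513/5 + 0.139886*0.0625 = 0.182871 GPa^-1
Ex = 5.47 GPa

5.47 GPa


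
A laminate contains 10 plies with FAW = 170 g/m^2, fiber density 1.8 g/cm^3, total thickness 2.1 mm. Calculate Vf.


Vf = n * FAW / (rho_f * h * 1000) = 10 * 170 / (1.8 * 2.1 * 1000) = 0.4497

0.4497


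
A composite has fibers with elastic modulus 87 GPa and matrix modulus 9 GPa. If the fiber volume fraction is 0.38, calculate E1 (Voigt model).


E1 = Ef*Vf + Em*(1-Vf) = 87*0.38 + 9*0.62 = 38.64 GPa

38.64 GPa


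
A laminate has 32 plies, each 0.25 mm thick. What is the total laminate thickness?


h = n * t_ply = 32 * 0.25 = 8.0 mm

8.0 mm


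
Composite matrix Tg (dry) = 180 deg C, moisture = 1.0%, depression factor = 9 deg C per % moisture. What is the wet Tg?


Tg_wet = Tg_dry - k*moisture = 180 - 9*1.0 = 171.0 deg C

171.0 deg C


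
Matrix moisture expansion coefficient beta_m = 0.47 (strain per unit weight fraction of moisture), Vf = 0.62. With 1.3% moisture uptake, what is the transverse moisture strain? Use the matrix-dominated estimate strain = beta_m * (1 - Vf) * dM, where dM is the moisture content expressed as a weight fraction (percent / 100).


dM = 1.3/100 = 0.013
strain = beta_m * (1-Vf) * dM = 0.47 * 0.38 * 0.013 = 0.0023218

0.0023218


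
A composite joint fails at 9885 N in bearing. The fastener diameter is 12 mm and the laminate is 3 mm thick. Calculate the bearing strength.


sigma_br = F/(d*h) = 9885/(12*3) = 274.6 MPa

274.6 MPa


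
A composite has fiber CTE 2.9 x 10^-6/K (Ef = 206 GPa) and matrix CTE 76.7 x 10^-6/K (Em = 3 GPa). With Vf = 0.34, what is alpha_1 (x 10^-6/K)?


E1 = Ef*Vf + Em*(1-Vf) = 72.02
alpha_1 = (alpha_f*Ef*Vf + alpha_m*Em*(1-Vf))/E1 = 4.93 x 10^-6/K

4.93 x 10^-6/K


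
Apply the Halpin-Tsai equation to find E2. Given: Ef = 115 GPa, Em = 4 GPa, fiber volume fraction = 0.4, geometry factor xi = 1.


eta = (Ef/Em - 1)/(Ef/Em + xi) = (28.75 - 1)/(28.75 + 1) = 0.9328
E2 = Em*(1+xi*eta*Vf)/(1-eta*Vf) = 8.76 GPa

8.76 GPa


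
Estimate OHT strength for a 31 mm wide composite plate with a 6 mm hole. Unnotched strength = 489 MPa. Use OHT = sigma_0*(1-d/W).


OHT = sigma_0*(1-d/W) = 489*(1-6/31) = 394.4 MPa

394.4 MPa


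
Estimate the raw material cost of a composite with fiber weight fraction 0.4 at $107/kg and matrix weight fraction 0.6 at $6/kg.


Cost = cost_f*Wf + cost_m*Wm = 107*0.4 + 6*0.6 = $46.4/kg

$46.4/kg


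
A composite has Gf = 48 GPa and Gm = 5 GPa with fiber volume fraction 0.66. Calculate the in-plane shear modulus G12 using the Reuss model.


1/G12 = Vf/Gf + (1-Vf)/Gm = 0.66/48 + 0.34/5
G12 = 12.23 GPa

12.23 GPa


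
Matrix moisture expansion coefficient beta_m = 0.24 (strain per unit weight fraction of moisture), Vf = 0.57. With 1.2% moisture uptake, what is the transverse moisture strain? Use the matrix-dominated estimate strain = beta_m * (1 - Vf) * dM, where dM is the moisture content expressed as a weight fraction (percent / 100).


dM = 1.2/100 = 0.012
strain = beta_m * (1-Vf) * dM = 0.24 * 0.43 * 0.012 = 0.0012384

0.0012384


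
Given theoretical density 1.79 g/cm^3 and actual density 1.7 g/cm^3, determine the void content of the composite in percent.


Void% = (rho_theo - rho_actual)/rho_theo * 100 = (1.79 - 1.7)/1.79 * 100 = 5.03%

5.03%


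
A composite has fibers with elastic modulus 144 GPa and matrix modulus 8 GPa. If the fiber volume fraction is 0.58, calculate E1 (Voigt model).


E1 = Ef*Vf + Em*(1-Vf) = 144*0.58 + 8*0.42 = 86.88 GPa

86.88 GPa


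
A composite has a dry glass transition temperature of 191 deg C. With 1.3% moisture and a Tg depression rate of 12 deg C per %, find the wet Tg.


Tg_wet = Tg_dry - k*moisture = 191 - 12*1.3 = 175.4 deg C

175.4 deg C


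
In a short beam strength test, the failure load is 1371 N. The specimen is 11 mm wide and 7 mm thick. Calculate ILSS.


ILSS = 3F/(4bh) = 3*1371/(4*11*7) = 13.35 MPa

13.35 MPa


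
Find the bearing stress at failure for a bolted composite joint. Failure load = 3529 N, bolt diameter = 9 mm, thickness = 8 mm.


sigma_br = F/(d*h) = 3529/(9*8) = 49.0 MPa

49.0 MPa


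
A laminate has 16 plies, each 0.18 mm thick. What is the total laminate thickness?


h = n * t_ply = 16 * 0.18 = 2.88 mm

2.88 mm


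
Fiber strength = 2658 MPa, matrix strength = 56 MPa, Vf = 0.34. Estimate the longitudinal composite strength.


sigma_1 = sigma_f*Vf + sigma_m*(1-Vf) = 2658*0.34 + 56*0.66 = 940.7 MPa

940.7 MPa


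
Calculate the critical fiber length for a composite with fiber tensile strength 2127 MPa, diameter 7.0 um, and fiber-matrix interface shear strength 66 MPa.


Lc = sigma_f * d / (2 * tau_i) = 2127 * 7.0 / (2 * 66) = 112.8 um

112.8 um


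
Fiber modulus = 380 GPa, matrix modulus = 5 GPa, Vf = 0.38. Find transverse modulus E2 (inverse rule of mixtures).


1/E2 = Vf/Ef + (1-Vf)/Em = 0.38/380 + 0.62/5
E2 = 8.0 GPa

8.0 GPa


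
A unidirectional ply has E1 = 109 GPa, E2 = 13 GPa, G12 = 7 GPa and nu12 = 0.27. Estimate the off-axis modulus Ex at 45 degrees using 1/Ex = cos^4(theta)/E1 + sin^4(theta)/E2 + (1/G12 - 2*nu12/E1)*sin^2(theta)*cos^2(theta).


cos^4(45) = 0.25, sin^4(45) = 0.25, sin^2(45)*cos^2(45) = 0.25
1/G12 - 2*nu12/E1 = 1/7 - 2*0.27/109 = 0.137903 GPa^-1
1/Ex = 0.25/109 + 0.25/13 + 0.137903*0.25 = 0.0560001 GPa^-1
Ex = 17.86 GPa

17.86 GPa


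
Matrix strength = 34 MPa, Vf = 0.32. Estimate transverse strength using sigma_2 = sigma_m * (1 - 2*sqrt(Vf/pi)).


factor = 1 - 2*sqrt(0.32/pi) = 0.3617
sigma_2 = 34 * 0.3617 = 12.3 MPa

12.3 MPa


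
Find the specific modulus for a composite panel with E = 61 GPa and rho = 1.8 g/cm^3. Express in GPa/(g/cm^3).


Specific stiffness = E/rho = 61/1.8 = 33.9 GPa/(g/cm^3)

33.9 GPa/(g/cm^3)


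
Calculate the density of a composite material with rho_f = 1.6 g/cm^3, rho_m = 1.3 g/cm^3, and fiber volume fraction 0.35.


rho_c = rho_f*Vf + rho_m*(1-Vf) = 1.6*0.35 + 1.3*0.65 = 1.405 g/cm^3

1.405 g/cm^3


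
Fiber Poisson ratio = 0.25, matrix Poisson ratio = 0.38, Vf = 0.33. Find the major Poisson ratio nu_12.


nu_12 = nu_f*Vf + nu_m*(1-Vf) = 0.25*0.33 + 0.38*0.67 = 0.3371

0.3371


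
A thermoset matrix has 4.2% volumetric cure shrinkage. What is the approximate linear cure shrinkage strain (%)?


Linear shrinkage ≈ vol_shrink/3 = 4.2/3 = 1.4%

1.4%


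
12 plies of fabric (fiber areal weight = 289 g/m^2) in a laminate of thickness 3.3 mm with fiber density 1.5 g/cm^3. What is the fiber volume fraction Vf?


Vf = n * FAW / (rho_f * h * 1000) = 12 * 289 / (1.5 * 3.3 * 1000) = 0.7006

0.7006


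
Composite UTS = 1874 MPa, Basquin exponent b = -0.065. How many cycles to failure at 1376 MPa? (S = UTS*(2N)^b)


N = 0.5 * (S/UTS)^(1/b) = 0.5 * (1376/1874)^(1/-0.065) = 57.9207 cycles

57.9207 cycles


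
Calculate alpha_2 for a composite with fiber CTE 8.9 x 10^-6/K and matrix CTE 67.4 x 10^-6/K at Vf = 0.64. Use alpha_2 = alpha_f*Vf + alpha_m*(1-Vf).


alpha_2 = alpha_f*Vf + alpha_m*(1-Vf) = 8.9*0.64 + 67.4*0.36 = 30.0 x 10^-6/K

30.0 x 10^-6/K


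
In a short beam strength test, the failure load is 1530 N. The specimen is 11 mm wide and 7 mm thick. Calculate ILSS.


ILSS = 3F/(4bh) = 3*1530/(4*11*7) = 14.9 MPa

14.9 MPa


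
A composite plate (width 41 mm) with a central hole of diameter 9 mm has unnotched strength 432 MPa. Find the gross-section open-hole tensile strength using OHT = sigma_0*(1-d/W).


OHT = sigma_0*(1-d/W) = 432*(1-9/41) = 337.2 MPa

337.2 MPa


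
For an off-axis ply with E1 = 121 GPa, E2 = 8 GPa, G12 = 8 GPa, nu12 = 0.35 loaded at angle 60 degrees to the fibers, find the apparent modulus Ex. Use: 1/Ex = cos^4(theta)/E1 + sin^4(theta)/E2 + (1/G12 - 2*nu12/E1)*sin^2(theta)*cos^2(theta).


cos^4(60) = 0.0625, sin^4(60) = 0.5625, sin^2(60)*cos^2(60) = 0.1875
1/G12 - 2*nu12/E1 = 1/8 - 2*0.35/121 = 0.119215 GPa^-1
1/Ex = 0.0625/121 + 0.5625/8 + 0.119215*0.1875 = 0.0931818 GPa^-1
Ex = 10.73 GPa

10.73 GPa


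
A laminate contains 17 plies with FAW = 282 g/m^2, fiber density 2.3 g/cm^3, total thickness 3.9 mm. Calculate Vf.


Vf = n * FAW / (rho_f * h * 1000) = 17 * 282 / (2.3 * 3.9 * 1000) = 0.5344

0.5344


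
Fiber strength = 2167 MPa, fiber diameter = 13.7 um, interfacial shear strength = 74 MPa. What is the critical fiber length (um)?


Lc = sigma_f * d / (2 * tau_i) = 2167 * 13.7 / (2 * 74) = 200.6 um

200.6 um


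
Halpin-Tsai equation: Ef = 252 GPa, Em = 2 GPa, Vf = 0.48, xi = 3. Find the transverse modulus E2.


eta = (Ef/Em - 1)/(Ef/Em + xi) = (126.0 - 1)/(126.0 + 3) = 0.969
E2 = Em*(1+xi*eta*Vf)/(1-eta*Vf) = 8.96 GPa

8.96 GPa


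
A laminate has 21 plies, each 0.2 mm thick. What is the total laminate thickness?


h = n * t_ply = 21 * 0.2 = 4.2 mm

4.2 mm


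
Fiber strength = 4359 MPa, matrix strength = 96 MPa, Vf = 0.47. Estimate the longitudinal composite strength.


sigma_1 = sigma_f*Vf + sigma_m*(1-Vf) = 4359*0.47 + 96*0.53 = 2099.6 MPa

2099.6 MPa


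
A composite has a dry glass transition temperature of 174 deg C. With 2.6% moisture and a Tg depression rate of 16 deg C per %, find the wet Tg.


Tg_wet = Tg_dry - k*moisture = 174 - 16*2.6 = 132.4 deg C

132.4 deg C


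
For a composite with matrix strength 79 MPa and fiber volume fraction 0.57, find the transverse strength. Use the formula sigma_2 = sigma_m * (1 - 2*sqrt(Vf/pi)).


factor = 1 - 2*sqrt(0.57/pi) = 0.1481
sigma_2 = 79 * 0.1481 = 11.7 MPa

11.7 MPa


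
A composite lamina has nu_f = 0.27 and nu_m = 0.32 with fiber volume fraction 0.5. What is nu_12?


nu_12 = nu_f*Vf + nu_m*(1-Vf) = 0.27*0.5 + 0.32*0.5 = 0.295

0.295


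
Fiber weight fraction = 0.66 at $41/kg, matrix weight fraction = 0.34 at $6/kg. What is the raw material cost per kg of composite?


Cost = cost_f*Wf + cost_m*Wm = 41*0.66 + 6*0.34 = $29.1/kg

$29.1/kg


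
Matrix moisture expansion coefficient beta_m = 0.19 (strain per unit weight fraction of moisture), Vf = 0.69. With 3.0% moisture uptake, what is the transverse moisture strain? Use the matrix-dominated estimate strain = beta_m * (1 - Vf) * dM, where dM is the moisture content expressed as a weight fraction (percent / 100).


dM = 3.0/100 = 0.03
strain = beta_m * (1-Vf) * dM = 0.19 * 0.31 * 0.03 = 0.001767

0.001767
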